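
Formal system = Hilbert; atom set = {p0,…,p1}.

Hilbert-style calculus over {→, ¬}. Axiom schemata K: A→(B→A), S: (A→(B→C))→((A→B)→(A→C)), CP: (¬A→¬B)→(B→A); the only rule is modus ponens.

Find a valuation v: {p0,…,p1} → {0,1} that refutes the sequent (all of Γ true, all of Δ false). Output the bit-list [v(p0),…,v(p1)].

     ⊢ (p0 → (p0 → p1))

Truth-table refutation:
  v=00: Γ:[] Δ:[(p0 → (p0 → p1))=T] refutes=False
  v=01: Γ:[] Δ:[(p0 → (p0 → p1))=T] refutes=False
  v=10: Γ:[] Δ:[(p0 → (p0 → p1))=F] refutes=True  ← countermodel

Result: [1, 0]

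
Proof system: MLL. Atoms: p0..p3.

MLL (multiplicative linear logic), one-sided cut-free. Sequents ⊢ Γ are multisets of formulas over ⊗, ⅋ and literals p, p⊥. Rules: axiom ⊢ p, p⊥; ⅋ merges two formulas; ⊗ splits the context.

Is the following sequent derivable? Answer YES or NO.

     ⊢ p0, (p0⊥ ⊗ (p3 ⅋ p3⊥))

Derivation (root first):
[⊗]  ⊢ p0, (p0⊥ ⊗ (p3 ⅋ p3⊥))
  [Ax]  ⊢ p0, p0⊥
  [⅋]  ⊢ (p3 ⅋ p3⊥)
    [Ax]  ⊢ p3, p3⊥

Result: YES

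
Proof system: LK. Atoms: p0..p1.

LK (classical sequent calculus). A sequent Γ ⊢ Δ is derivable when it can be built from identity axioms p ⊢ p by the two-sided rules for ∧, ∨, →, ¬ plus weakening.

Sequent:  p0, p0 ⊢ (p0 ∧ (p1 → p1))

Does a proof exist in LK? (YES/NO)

Proof tree:
[WL] p0, p0 ⊢ (p0 ∧ (p1 → p1))
  [∧R] p0 ⊢ (p0 ∧ (p1 → p1))
    [Ax] p0 ⊢ p0
    [→R]  ⊢ (p1 → p1)
      [Ax] p1 ⊢ p1

Result: YES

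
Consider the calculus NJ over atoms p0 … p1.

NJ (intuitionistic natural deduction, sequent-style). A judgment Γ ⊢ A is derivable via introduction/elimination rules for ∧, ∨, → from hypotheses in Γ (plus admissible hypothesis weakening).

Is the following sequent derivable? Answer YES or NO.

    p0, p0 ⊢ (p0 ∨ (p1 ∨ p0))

Derivation (root first):
[∨I₂] p0, p0 ⊢ (p0 ∨ (p1 ∨ p0))
  [∨I₂] p0, p0 ⊢ (p1 ∨ p0)
    [Wk] p0, p0 ⊢ p0
      [Ax] p0 ⊢ p0

Result: YES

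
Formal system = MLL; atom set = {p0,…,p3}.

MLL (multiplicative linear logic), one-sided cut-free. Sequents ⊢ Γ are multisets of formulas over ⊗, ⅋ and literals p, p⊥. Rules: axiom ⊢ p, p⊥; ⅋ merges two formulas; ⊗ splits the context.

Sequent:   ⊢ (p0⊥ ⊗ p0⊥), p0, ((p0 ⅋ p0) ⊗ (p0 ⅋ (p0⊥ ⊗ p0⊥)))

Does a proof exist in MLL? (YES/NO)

Derivation trace:
[⊗]  ⊢ (p0⊥ ⊗ p0⊥), p0, ((p0 ⅋ p0) ⊗ (p0 ⅋ (p0⊥ ⊗ p0⊥)))
  [⅋]  ⊢ (p0⊥ ⊗ p0⊥), (p0 ⅋ p0)
    [⊗]  ⊢ p0, p0, (p0⊥ ⊗ p0⊥)
      [Ax]  ⊢ p0, p0⊥
      [Ax]  ⊢ p0, p0⊥
  [⅋]  ⊢ p0, (p0 ⅋ (p0⊥ ⊗ p0⊥))
    [⊗]  ⊢ p0, p0, (p0⊥ ⊗ p0⊥)
      [Ax]  ⊢ p0, p0⊥
      [Ax]  ⊢ p0, p0⊥

Result: YES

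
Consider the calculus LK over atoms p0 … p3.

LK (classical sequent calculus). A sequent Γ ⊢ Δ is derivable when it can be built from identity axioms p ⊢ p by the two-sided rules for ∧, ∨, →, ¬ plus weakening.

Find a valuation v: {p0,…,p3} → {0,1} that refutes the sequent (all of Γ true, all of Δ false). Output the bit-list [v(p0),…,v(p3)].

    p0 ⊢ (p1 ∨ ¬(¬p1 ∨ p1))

Enumerate valuations to refute Γ ⊢ Δ:
  v=0000: Γ:[p0=F] Δ:[(p1 ∨ ¬(¬p1 ∨ p1))=F] refutes=False
  v=0001: Γ:[p0=F] Δ:[(p1 ∨ ¬(¬p1 ∨ p1))=F] refutes=False
  v=0010: Γ:[p0=F] Δ:[(p1 ∨ ¬(¬p1 ∨ p1))=F] refutes=False
  v=0011: Γ:[p0=F] Δ:[(p1 ∨ ¬(¬p1 ∨ p1))=F] refutes=False
  v=0100: Γ:[p0=F] Δ:[(p1 ∨ ¬(¬p1 ∨ p1))=T] refutes=False
  v=0101: Γ:[p0=F] Δ:[(p1 ∨ ¬(¬p1 ∨ p1))=T] refutes=False
  v=0110: Γ:[p0=F] Δ:[(p1 ∨ ¬(¬p1 ∨ p1))=T] refutes=False
  v=0111: Γ:[p0=F] Δ:[(p1 ∨ ¬(¬p1 ∨ p1))=T] refutes=False
  v=1000: Γ:[p0=T] Δ:[(p1 ∨ ¬(¬p1 ∨ p1))=F] refutes=True  ← countermodel

Result: [1, 0, 0, 0]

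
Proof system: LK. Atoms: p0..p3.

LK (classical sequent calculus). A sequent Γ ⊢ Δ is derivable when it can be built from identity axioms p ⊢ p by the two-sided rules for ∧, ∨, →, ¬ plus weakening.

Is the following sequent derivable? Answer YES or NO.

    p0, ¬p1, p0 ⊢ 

Truth-table refutation:
  v=0000: Γ:[p0=F, ¬p1=T, p0=F] Δ:[] refutes=False
  v=0001: Γ:[p0=F, ¬p1=T, p0=F] Δ:[] refutes=False
  v=0010: Γ:[p0=F, ¬p1=T, p0=F] Δ:[] refutes=False
  v=0011: Γ:[p0=F, ¬p1=T, p0=F] Δ:[] refutes=False
  v=0100: Γ:[p0=F, ¬p1=F, p0=F] Δ:[] refutes=False
  v=0101: Γ:[p0=F, ¬p1=F, p0=F] Δ:[] refutes=False
  v=0110: Γ:[p0=F, ¬p1=F, p0=F] Δ:[] refutes=False
  v=0111: Γ:[p0=F, ¬p1=F, p0=F] Δ:[] refutes=False
  v=1000: Γ:[p0=T, ¬p1=T, p0=T] Δ:[] refutes=True  ← countermodel

Result: NO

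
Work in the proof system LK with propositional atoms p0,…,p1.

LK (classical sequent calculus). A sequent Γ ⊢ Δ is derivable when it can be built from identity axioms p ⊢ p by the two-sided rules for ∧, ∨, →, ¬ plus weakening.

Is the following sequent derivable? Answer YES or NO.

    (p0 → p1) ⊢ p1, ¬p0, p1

Proof tree:
[WR] (p0 → p1) ⊢ p1, ¬p0, p1
  [¬R] (p0 → p1) ⊢ p1, ¬p0
    [→L] p0, (p0 → p1) ⊢ p1
      [Ax] p0 ⊢ p0
      [Ax] p1 ⊢ p1

Result: YES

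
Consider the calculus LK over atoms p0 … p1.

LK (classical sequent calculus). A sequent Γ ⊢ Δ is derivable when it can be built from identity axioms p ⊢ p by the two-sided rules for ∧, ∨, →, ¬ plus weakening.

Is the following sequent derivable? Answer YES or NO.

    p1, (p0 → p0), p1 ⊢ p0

Truth-table refutation:
  v=00: Γ:[p1=F, (p0 → p0)=T, p1=F] Δ:[p0=F] refutes=False
  v=01: Γ:[p1=T, (p0 → p0)=T, p1=T] Δ:[p0=F] refutes=True  ← countermodel

Result: NO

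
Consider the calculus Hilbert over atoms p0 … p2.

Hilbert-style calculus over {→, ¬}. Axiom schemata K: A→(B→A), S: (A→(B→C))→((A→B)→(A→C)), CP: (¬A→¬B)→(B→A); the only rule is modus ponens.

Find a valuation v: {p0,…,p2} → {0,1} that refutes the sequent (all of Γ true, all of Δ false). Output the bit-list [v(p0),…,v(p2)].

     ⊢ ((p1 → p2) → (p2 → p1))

Enumerate valuations to refute Γ ⊢ Δ:
  v=000: Γ:[] Δ:[((p1 → p2) → (p2 → p1))=T] refutes=False
  v=001: Γ:[] Δ:[((p1 → p2) → (p2 → p1))=F] refutes=True  ← countermodel

Result: [0, 0, 1]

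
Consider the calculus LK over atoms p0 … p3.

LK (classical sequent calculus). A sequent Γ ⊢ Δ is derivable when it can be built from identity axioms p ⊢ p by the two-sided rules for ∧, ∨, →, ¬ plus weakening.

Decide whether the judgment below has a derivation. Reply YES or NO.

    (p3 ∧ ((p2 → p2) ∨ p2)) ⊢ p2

Truth-table refutation:
  v=0000: Γ:[(p3 ∧ ((p2 → p2) ∨ p2))=F] Δ:[p2=F] refutes=False
  v=0001: Γ:[(p3 ∧ ((p2 → p2) ∨ p2))=T] Δ:[p2=F] refutes=True  ← countermodel

Result: NO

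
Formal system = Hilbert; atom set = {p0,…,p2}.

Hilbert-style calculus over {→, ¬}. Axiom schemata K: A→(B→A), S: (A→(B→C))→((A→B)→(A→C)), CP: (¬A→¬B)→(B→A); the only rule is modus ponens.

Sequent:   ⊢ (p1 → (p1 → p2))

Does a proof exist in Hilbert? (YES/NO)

Enumerate valuations to refute Γ ⊢ Δ:
  v=000: Γ:[] Δ:[(p1 → (p1 → p2))=T] refutes=False
  v=001: Γ:[] Δ:[(p1 → (p1 → p2))=T] refutes=False
  v=010: Γ:[] Δ:[(p1 → (p1 → p2))=F] refutes=True  ← countermodel

Result: NO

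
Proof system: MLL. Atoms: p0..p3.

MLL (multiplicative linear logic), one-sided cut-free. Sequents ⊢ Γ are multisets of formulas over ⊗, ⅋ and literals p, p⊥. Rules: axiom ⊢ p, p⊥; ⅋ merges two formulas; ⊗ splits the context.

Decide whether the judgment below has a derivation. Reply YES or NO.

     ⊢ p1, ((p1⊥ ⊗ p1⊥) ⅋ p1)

Proof tree:
[⅋]  ⊢ p1, ((p1⊥ ⊗ p1⊥) ⅋ p1)
  [⊗]  ⊢ p1, p1, (p1⊥ ⊗ p1⊥)
    [Ax]  ⊢ p1, p1⊥
    [Ax]  ⊢ p1, p1⊥

Result: YES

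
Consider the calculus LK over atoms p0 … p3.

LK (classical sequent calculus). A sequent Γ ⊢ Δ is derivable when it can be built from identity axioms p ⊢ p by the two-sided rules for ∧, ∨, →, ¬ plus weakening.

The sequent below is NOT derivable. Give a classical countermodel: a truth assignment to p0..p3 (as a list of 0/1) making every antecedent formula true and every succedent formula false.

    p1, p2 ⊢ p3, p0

Enumerate valuations to refute Γ ⊢ Δ:
  v=0000: Γ:[p1=F, p2=F] Δ:[p3=F, p0=F] refutes=False
  v=0001: Γ:[p1=F, p2=F] Δ:[p3=T, p0=F] refutes=False
  v=0010: Γ:[p1=F, p2=T] Δ:[p3=F, p0=F] refutes=False
  v=0011: Γ:[p1=F, p2=T] Δ:[p3=T, p0=F] refutes=False
  v=0100: Γ:[p1=T, p2=F] Δ:[p3=F, p0=F] refutes=False
  v=0101: Γ:[p1=T, p2=F] Δ:[p3=T, p0=F] refutes=False
  v=0110: Γ:[p1=T, p2=T] Δ:[p3=F, p0=F] refutes=True  ← countermodel

Result: [0, 1, 1, 0]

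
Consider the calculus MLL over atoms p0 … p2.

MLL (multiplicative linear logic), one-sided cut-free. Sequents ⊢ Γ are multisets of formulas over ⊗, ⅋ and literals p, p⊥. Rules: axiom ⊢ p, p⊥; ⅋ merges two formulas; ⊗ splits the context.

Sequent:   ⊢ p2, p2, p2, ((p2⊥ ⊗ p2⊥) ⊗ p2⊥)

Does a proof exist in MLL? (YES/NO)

Derivation (root first):
[⊗]  ⊢ p2, p2, p2, ((p2⊥ ⊗ p2⊥) ⊗ p2⊥)
  [⊗]  ⊢ p2, p2, (p2⊥ ⊗ p2⊥)
    [Ax]  ⊢ p2, p2⊥
    [Ax]  ⊢ p2, p2⊥
  [Ax]  ⊢ p2, p2⊥

Result: YES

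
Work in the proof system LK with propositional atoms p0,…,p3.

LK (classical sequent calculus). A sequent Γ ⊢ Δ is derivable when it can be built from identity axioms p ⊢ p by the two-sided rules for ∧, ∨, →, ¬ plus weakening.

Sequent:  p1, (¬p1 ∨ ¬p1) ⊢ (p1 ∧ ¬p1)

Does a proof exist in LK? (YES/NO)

Derivation (root first):
[∧R] p1, (¬p1 ∨ ¬p1) ⊢ (p1 ∧ ¬p1)
  [Ax] p1 ⊢ p1
  [¬R] (¬p1 ∨ ¬p1) ⊢ ¬p1
    [∨L] p1, (¬p1 ∨ ¬p1) ⊢ 
      [¬L] p1, ¬p1 ⊢ 
        [Ax] p1 ⊢ p1
      [¬L] p1, ¬p1 ⊢ 
        [Ax] p1 ⊢ p1

Result: YES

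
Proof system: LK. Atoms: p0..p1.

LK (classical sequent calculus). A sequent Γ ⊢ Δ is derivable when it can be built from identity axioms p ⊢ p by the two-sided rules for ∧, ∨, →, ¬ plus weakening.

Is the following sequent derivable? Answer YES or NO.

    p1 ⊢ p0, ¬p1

Enumerate valuations to refute Γ ⊢ Δ:
  v=00: Γ:[p1=F] Δ:[p0=F, ¬p1=T] refutes=False
  v=01: Γ:[p1=T] Δ:[p0=F, ¬p1=F] refutes=True  ← countermodel

Result: NO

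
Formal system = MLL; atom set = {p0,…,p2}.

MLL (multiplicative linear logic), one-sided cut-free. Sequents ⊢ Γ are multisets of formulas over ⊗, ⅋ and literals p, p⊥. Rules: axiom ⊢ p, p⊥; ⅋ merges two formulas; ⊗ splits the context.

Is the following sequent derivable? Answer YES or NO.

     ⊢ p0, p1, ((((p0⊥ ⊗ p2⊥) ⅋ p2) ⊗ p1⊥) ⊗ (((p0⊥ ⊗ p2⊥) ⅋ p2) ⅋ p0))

Derivation trace:
[⊗]  ⊢ p0, p1, ((((p0⊥ ⊗ p2⊥) ⅋ p2) ⊗ p1⊥) ⊗ (((p0⊥ ⊗ p2⊥) ⅋ p2) ⅋ p0))
  [⊗]  ⊢ p0, p1, (((p0⊥ ⊗ p2⊥) ⅋ p2) ⊗ p1⊥)
    [⅋]  ⊢ p0, ((p0⊥ ⊗ p2⊥) ⅋ p2)
      [⊗]  ⊢ p0, p2, (p0⊥ ⊗ p2⊥)
        [Ax]  ⊢ p0, p0⊥
        [Ax]  ⊢ p2, p2⊥
    [Ax]  ⊢ p1, p1⊥
  [⅋]  ⊢ (((p0⊥ ⊗ p2⊥) ⅋ p2) ⅋ p0)
    [⅋]  ⊢ p0, ((p0⊥ ⊗ p2⊥) ⅋ p2)
      [⊗]  ⊢ p0, p2, (p0⊥ ⊗ p2⊥)
        [Ax]  ⊢ p0, p0⊥
        [Ax]  ⊢ p2, p2⊥

Result: YES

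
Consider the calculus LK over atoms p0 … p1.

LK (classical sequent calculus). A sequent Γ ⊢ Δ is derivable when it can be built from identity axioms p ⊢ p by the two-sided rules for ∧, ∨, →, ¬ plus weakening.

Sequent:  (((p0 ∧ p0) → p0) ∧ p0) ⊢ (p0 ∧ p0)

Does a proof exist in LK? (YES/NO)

Proof tree:
[∧L] (((p0 ∧ p0) → p0) ∧ p0) ⊢ (p0 ∧ p0)
  [→L] p0, ((p0 ∧ p0) → p0) ⊢ (p0 ∧ p0)
    [∧R] p0 ⊢ (p0 ∧ p0)
      [Ax] p0 ⊢ p0
      [Ax] p0 ⊢ p0
    [∧R] p0 ⊢ (p0 ∧ p0)
      [Ax] p0 ⊢ p0
      [Ax] p0 ⊢ p0

Result: YES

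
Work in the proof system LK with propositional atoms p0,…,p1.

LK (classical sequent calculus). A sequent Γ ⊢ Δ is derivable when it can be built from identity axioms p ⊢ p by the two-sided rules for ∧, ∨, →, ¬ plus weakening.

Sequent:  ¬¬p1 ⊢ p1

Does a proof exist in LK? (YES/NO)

Proof tree:
[¬L] ¬¬p1 ⊢ p1
  [¬R]  ⊢ p1, ¬p1
    [Ax] p1 ⊢ p1

Result: YES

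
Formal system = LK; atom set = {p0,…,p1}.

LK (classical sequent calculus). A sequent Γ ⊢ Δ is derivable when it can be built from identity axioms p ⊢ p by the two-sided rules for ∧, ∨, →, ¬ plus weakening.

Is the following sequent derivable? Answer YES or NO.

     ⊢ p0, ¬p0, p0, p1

Proof tree:
[WR]  ⊢ p0, ¬p0, p0, p1
  [WR]  ⊢ p0, ¬p0, p0
    [¬R]  ⊢ p0, ¬p0
      [Ax] p0 ⊢ p0

Result: YES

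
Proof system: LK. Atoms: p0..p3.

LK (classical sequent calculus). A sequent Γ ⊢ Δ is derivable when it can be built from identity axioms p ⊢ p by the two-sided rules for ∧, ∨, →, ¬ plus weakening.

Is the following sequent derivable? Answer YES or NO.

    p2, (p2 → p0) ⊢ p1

Truth-table refutation:
  v=0000: Γ:[p2=F, (p2 → p0)=T] Δ:[p1=F] refutes=False
  v=0001: Γ:[p2=F, (p2 → p0)=T] Δ:[p1=F] refutes=False
  v=0010: Γ:[p2=T, (p2 → p0)=F] Δ:[p1=F] refutes=False
  v=0011: Γ:[p2=T, (p2 → p0)=F] Δ:[p1=F] refutes=False
  v=0100: Γ:[p2=F, (p2 → p0)=T] Δ:[p1=T] refutes=False
  v=0101: Γ:[p2=F, (p2 → p0)=T] Δ:[p1=T] refutes=False
  v=0110: Γ:[p2=T, (p2 → p0)=F] Δ:[p1=T] refutes=False
  v=0111: Γ:[p2=T, (p2 → p0)=F] Δ:[p1=T] refutes=False
  v=1000: Γ:[p2=F, (p2 → p0)=T] Δ:[p1=F] refutes=False
  v=1001: Γ:[p2=F, (p2 → p0)=T] Δ:[p1=F] refutes=False
  v=1010: Γ:[p2=T, (p2 → p0)=T] Δ:[p1=F] refutes=True  ← countermodel

Result: NO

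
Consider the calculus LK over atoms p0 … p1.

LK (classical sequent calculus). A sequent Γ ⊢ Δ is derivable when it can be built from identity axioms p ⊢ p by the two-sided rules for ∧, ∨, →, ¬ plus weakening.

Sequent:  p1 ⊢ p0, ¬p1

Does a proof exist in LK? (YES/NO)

Truth-table refutation:
  v=00: Γ:[p1=F] Δ:[p0=F, ¬p1=T] refutes=False
  v=01: Γ:[p1=T] Δ:[p0=F, ¬p1=F] refutes=True  ← countermodel

Result: NO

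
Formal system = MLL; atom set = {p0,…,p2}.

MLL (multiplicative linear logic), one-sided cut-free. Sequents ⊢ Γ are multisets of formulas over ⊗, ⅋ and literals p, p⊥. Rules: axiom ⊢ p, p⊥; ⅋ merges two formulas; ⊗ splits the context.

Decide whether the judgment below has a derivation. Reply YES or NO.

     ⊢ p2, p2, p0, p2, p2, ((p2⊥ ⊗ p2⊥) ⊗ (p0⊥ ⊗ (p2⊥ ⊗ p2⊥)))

Derivation (root first):
[⊗]  ⊢ p2, p2, p0, p2, p2, ((p2⊥ ⊗ p2⊥) ⊗ (p0⊥ ⊗ (p2⊥ ⊗ p2⊥)))
  [⊗]  ⊢ p2, p2, (p2⊥ ⊗ p2⊥)
    [Ax]  ⊢ p2, p2⊥
    [Ax]  ⊢ p2, p2⊥
  [⊗]  ⊢ p0, p2, p2, (p0⊥ ⊗ (p2⊥ ⊗ p2⊥))
    [Ax]  ⊢ p0, p0⊥
    [⊗]  ⊢ p2, p2, (p2⊥ ⊗ p2⊥)
      [Ax]  ⊢ p2, p2⊥
      [Ax]  ⊢ p2, p2⊥

Result: YES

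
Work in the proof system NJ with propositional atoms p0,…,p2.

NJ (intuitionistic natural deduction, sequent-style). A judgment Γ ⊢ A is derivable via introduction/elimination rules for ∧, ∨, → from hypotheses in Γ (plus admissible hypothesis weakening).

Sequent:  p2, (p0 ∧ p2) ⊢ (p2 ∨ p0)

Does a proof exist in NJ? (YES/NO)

Proof tree:
[∨I₁] p2, (p0 ∧ p2) ⊢ (p2 ∨ p0)
  [Wk] p2, (p0 ∧ p2) ⊢ p2
    [Ax] p2 ⊢ p2

Result: YES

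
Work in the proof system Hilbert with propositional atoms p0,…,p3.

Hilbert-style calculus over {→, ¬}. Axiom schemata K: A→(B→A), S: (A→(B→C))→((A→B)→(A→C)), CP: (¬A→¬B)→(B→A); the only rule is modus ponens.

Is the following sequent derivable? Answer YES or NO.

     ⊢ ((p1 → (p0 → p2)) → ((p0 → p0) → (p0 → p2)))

Truth-table refutation:
  v=0000: Γ:[] Δ:[((p1 → (p0 → p2)) → ((p0 → p0) → (p0 → p2)))=T] refutes=False
  v=0001: Γ:[] Δ:[((p1 → (p0 → p2)) → ((p0 → p0) → (p0 → p2)))=T] refutes=False
  v=0010: Γ:[] Δ:[((p1 → (p0 → p2)) → ((p0 → p0) → (p0 → p2)))=T] refutes=False
  v=0011: Γ:[] Δ:[((p1 → (p0 → p2)) → ((p0 → p0) → (p0 → p2)))=T] refutes=False
  v=0100: Γ:[] Δ:[((p1 → (p0 → p2)) → ((p0 → p0) → (p0 → p2)))=T] refutes=False
  v=0101: Γ:[] Δ:[((p1 → (p0 → p2)) → ((p0 → p0) → (p0 → p2)))=T] refutes=False
  v=0110: Γ:[] Δ:[((p1 → (p0 → p2)) → ((p0 → p0) → (p0 → p2)))=T] refutes=False
  v=0111: Γ:[] Δ:[((p1 → (p0 → p2)) → ((p0 → p0) → (p0 → p2)))=T] refutes=False
  v=1000: Γ:[] Δ:[((p1 → (p0 → p2)) → ((p0 → p0) → (p0 → p2)))=F] refutes=True  ← countermodel

Result: NO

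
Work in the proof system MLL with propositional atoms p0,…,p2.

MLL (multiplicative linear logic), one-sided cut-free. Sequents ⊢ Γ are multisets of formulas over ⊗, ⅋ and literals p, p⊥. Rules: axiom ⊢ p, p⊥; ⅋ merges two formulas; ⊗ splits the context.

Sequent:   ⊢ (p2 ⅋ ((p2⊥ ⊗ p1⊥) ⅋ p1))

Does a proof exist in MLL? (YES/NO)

Derivation trace:
[⅋]  ⊢ (p2 ⅋ ((p2⊥ ⊗ p1⊥) ⅋ p1))
  [⅋]  ⊢ p2, ((p2⊥ ⊗ p1⊥) ⅋ p1)
    [⊗]  ⊢ p2, p1, (p2⊥ ⊗ p1⊥)
      [Ax]  ⊢ p2, p2⊥
      [Ax]  ⊢ p1, p1⊥

Result: YES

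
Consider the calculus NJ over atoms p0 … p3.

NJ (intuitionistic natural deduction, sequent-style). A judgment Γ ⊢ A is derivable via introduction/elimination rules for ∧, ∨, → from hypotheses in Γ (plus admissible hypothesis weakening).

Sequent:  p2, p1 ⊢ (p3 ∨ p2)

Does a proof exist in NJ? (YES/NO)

Derivation (root first):
[∨I₂] p2, p1 ⊢ (p3 ∨ p2)
  [Wk] p2, p1 ⊢ p2
    [Ax] p2 ⊢ p2

Result: YES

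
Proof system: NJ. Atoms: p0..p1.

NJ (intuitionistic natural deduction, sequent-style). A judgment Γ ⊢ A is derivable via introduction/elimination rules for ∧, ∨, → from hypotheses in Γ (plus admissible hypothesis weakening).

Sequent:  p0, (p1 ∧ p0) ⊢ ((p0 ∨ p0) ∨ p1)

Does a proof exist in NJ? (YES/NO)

Derivation trace:
[∨I₁] p0, (p1 ∧ p0) ⊢ ((p0 ∨ p0) ∨ p1)
  [Wk] p0, (p1 ∧ p0) ⊢ (p0 ∨ p0)
    [∨I₁] p0 ⊢ (p0 ∨ p0)
      [Ax] p0 ⊢ p0

Result: YES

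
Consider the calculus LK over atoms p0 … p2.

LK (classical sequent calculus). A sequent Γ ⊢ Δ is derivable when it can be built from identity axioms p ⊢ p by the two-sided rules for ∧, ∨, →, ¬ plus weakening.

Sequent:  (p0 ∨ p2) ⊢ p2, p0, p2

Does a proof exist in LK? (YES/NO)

Proof tree:
[WR] (p0 ∨ p2) ⊢ p2, p0, p2
  [∨L] (p0 ∨ p2) ⊢ p2, p0
    [Ax] p0 ⊢ p0
    [Ax] p2 ⊢ p2

Result: YES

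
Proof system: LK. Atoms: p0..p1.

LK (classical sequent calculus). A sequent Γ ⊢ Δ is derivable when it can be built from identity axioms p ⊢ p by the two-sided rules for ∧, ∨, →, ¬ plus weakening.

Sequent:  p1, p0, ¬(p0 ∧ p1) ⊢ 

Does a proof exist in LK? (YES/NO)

Derivation trace:
[¬L] p1, p0, ¬(p0 ∧ p1) ⊢ 
  [∧R] p1, p0 ⊢ (p0 ∧ p1)
    [Ax] p0 ⊢ p0
    [Ax] p1 ⊢ p1

Result: YES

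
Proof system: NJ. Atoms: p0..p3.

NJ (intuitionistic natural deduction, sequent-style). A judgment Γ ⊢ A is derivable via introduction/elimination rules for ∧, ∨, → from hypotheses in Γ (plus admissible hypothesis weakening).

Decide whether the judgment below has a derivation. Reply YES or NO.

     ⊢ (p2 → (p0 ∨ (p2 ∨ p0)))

Derivation trace:
[→I]  ⊢ (p2 → (p0 ∨ (p2 ∨ p0)))
  [∨I₂] p2 ⊢ (p0 ∨ (p2 ∨ p0))
    [∨I₁] p2 ⊢ (p2 ∨ p0)
      [Ax] p2 ⊢ p2

Result: YES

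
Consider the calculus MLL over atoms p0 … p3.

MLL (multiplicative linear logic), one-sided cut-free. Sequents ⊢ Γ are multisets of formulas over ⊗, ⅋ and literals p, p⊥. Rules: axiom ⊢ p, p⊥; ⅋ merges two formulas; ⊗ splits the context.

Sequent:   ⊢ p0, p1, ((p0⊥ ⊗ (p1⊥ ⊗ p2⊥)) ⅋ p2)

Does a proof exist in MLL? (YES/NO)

Derivation trace:
[⅋]  ⊢ p0, p1, ((p0⊥ ⊗ (p1⊥ ⊗ p2⊥)) ⅋ p2)
  [⊗]  ⊢ p0, p1, p2, (p0⊥ ⊗ (p1⊥ ⊗ p2⊥))
    [Ax]  ⊢ p0, p0⊥
    [⊗]  ⊢ p1, p2, (p1⊥ ⊗ p2⊥)
      [Ax]  ⊢ p1, p1⊥
      [Ax]  ⊢ p2, p2⊥

Result: YES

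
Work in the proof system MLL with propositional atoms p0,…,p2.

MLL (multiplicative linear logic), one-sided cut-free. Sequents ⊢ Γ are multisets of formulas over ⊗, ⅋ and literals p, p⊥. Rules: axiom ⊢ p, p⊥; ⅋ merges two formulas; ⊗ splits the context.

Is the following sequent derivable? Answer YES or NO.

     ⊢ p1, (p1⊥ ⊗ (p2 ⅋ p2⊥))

Derivation trace:
[⊗]  ⊢ p1, (p1⊥ ⊗ (p2 ⅋ p2⊥))
  [Ax]  ⊢ p1, p1⊥
  [⅋]  ⊢ (p2 ⅋ p2⊥)
    [Ax]  ⊢ p2, p2⊥

Result: YES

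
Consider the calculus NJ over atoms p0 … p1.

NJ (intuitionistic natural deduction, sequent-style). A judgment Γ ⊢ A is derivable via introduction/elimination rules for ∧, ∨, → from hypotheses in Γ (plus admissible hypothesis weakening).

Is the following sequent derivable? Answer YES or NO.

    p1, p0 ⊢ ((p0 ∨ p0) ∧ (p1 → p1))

Derivation (root first):
[∧I] p1, p0 ⊢ ((p0 ∨ p0) ∧ (p1 → p1))
  [Wk] p0, p1 ⊢ (p0 ∨ p0)
    [∨I₂] p0 ⊢ (p0 ∨ p0)
      [Ax] p0 ⊢ p0
  [→I]  ⊢ (p1 → p1)
    [Ax] p1 ⊢ p1

Result: YES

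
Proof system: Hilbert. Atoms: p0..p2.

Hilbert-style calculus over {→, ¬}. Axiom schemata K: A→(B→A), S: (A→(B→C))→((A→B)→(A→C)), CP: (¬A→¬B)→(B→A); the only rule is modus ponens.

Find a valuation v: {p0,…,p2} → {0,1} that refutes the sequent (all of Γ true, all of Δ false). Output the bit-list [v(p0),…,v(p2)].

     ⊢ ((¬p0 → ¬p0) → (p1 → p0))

Truth-table refutation:
  v=000: Γ:[] Δ:[((¬p0 → ¬p0) → (p1 → p0))=T] refutes=False
  v=001: Γ:[] Δ:[((¬p0 → ¬p0) → (p1 → p0))=T] refutes=False
  v=010: Γ:[] Δ:[((¬p0 → ¬p0) → (p1 → p0))=F] refutes=True  ← countermodel

Result: [0, 1, 0]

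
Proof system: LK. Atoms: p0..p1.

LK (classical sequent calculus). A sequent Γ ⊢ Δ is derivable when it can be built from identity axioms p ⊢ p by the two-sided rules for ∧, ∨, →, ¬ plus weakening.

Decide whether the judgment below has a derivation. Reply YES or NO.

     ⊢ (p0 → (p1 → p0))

Derivation (root first):
[→R]  ⊢ (p0 → (p1 → p0))
  [→R] p0 ⊢ (p1 → p0)
    [WL] p0, p1 ⊢ p0
      [Ax] p0 ⊢ p0

Result: YES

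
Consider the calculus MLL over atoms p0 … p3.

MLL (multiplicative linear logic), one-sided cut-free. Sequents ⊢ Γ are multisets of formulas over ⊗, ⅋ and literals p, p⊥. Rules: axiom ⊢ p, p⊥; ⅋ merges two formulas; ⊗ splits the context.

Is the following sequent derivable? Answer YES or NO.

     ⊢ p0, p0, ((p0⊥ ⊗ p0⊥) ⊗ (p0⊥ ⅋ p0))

Derivation (root first):
[⊗]  ⊢ p0, p0, ((p0⊥ ⊗ p0⊥) ⊗ (p0⊥ ⅋ p0))
  [⊗]  ⊢ p0, p0, (p0⊥ ⊗ p0⊥)
    [Ax]  ⊢ p0, p0⊥
    [Ax]  ⊢ p0, p0⊥
  [⅋]  ⊢ (p0⊥ ⅋ p0)
    [Ax]  ⊢ p0, p0⊥

Result: YES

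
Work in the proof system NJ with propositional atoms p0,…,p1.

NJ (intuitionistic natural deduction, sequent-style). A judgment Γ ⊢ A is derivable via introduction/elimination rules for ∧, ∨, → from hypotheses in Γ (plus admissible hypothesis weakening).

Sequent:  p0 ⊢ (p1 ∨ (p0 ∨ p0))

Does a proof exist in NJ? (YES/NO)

Derivation (root first):
[∨I₂] p0 ⊢ (p1 ∨ (p0 ∨ p0))
  [∨I₂] p0 ⊢ (p0 ∨ p0)
    [Ax] p0 ⊢ p0

Result: YES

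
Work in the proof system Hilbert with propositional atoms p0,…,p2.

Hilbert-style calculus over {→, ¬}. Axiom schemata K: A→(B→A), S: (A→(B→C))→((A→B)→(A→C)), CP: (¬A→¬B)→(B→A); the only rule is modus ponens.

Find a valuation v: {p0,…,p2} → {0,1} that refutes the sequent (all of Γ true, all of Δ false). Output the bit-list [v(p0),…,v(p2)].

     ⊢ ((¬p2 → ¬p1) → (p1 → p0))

Truth-table refutation:
  v=000: Γ:[] Δ:[((¬p2 → ¬p1) → (p1 → p0))=T] refutes=False
  v=001: Γ:[] Δ:[((¬p2 → ¬p1) → (p1 → p0))=T] refutes=False
  v=010: Γ:[] Δ:[((¬p2 → ¬p1) → (p1 → p0))=T] refutes=False
  v=011: Γ:[] Δ:[((¬p2 → ¬p1) → (p1 → p0))=F] refutes=True  ← countermodel

Result: [0, 1, 1]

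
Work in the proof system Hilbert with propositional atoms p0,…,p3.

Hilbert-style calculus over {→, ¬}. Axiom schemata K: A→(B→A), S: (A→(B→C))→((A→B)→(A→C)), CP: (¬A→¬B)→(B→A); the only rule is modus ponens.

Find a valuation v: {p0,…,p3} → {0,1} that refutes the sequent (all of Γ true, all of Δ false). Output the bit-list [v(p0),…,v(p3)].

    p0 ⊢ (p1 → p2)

Truth-table refutation:
  v=0000: Γ:[p0=F] Δ:[(p1 → p2)=T] refutes=False
  v=0001: Γ:[p0=F] Δ:[(p1 → p2)=T] refutes=False
  v=0010: Γ:[p0=F] Δ:[(p1 → p2)=T] refutes=False
  v=0011: Γ:[p0=F] Δ:[(p1 → p2)=T] refutes=False
  v=0100: Γ:[p0=F] Δ:[(p1 → p2)=F] refutes=False
  v=0101: Γ:[p0=F] Δ:[(p1 → p2)=F] refutes=False
  v=0110: Γ:[p0=F] Δ:[(p1 → p2)=T] refutes=False
  v=0111: Γ:[p0=F] Δ:[(p1 → p2)=T] refutes=False
  v=1000: Γ:[p0=T] Δ:[(p1 → p2)=T] refutes=False
  v=1001: Γ:[p0=T] Δ:[(p1 → p2)=T] refutes=False
  v=1010: Γ:[p0=T] Δ:[(p1 → p2)=T] refutes=False
  v=1011: Γ:[p0=T] Δ:[(p1 → p2)=T] refutes=False
  v=1100: Γ:[p0=T] Δ:[(p1 → p2)=F] refutes=True  ← countermodel

Result: [1, 1, 0, 0]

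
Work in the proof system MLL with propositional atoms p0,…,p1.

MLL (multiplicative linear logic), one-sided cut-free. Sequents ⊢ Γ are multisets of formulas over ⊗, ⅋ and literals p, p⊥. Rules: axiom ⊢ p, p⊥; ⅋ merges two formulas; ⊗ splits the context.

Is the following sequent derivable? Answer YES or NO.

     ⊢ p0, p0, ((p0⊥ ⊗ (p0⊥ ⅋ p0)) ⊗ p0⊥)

Derivation trace:
[⊗]  ⊢ p0, p0, ((p0⊥ ⊗ (p0⊥ ⅋ p0)) ⊗ p0⊥)
  [⊗]  ⊢ p0, (p0⊥ ⊗ (p0⊥ ⅋ p0))
    [Ax]  ⊢ p0, p0⊥
    [⅋]  ⊢ (p0⊥ ⅋ p0)
      [Ax]  ⊢ p0, p0⊥
  [Ax]  ⊢ p0, p0⊥

Result: YES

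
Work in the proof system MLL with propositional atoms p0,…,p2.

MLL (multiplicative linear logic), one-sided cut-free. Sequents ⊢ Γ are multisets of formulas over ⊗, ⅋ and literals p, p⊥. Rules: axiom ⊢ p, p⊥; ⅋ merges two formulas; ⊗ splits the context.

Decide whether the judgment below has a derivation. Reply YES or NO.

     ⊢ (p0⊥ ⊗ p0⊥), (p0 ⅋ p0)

Derivation trace:
[⅋]  ⊢ (p0⊥ ⊗ p0⊥), (p0 ⅋ p0)
  [⊗]  ⊢ p0, p0, (p0⊥ ⊗ p0⊥)
    [Ax]  ⊢ p0, p0⊥
    [Ax]  ⊢ p0, p0⊥

Result: YES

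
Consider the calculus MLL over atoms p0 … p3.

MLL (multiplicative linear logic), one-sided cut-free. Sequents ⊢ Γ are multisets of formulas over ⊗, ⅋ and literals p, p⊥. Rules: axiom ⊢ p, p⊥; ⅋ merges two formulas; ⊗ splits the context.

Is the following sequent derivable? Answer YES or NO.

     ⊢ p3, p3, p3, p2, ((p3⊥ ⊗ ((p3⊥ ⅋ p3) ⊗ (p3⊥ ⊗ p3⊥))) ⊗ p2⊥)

Derivation (root first):
[⊗]  ⊢ p3, p3, p3, p2, ((p3⊥ ⊗ ((p3⊥ ⅋ p3) ⊗ (p3⊥ ⊗ p3⊥))) ⊗ p2⊥)
  [⊗]  ⊢ p3, p3, p3, (p3⊥ ⊗ ((p3⊥ ⅋ p3) ⊗ (p3⊥ ⊗ p3⊥)))
    [Ax]  ⊢ p3, p3⊥
    [⊗]  ⊢ p3, p3, ((p3⊥ ⅋ p3) ⊗ (p3⊥ ⊗ p3⊥))
      [⅋]  ⊢ (p3⊥ ⅋ p3)
        [Ax]  ⊢ p3, p3⊥
      [⊗]  ⊢ p3, p3, (p3⊥ ⊗ p3⊥)
        [Ax]  ⊢ p3, p3⊥
        [Ax]  ⊢ p3, p3⊥
  [Ax]  ⊢ p2, p2⊥

Result: YES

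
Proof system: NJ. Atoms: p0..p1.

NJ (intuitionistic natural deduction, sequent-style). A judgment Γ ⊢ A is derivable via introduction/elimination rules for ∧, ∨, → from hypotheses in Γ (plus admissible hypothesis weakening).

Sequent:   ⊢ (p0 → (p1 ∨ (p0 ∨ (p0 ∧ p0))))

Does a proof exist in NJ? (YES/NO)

Derivation trace:
[→I]  ⊢ (p0 → (p1 ∨ (p0 ∨ (p0 ∧ p0))))
  [∨I₂] p0 ⊢ (p1 ∨ (p0 ∨ (p0 ∧ p0)))
    [∨I₂] p0 ⊢ (p0 ∨ (p0 ∧ p0))
      [∧I] p0 ⊢ (p0 ∧ p0)
        [Ax] p0 ⊢ p0
        [Ax] p0 ⊢ p0

Result: YES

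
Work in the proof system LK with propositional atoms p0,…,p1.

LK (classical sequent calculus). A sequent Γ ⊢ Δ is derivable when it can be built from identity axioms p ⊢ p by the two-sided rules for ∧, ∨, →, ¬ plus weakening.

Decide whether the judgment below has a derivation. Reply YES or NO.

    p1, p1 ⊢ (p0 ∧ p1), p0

Truth-table refutation:
  v=00: Γ:[p1=F, p1=F] Δ:[(p0 ∧ p1)=F, p0=F] refutes=False
  v=01: Γ:[p1=T, p1=T] Δ:[(p0 ∧ p1)=F, p0=F] refutes=True  ← countermodel

Result: NO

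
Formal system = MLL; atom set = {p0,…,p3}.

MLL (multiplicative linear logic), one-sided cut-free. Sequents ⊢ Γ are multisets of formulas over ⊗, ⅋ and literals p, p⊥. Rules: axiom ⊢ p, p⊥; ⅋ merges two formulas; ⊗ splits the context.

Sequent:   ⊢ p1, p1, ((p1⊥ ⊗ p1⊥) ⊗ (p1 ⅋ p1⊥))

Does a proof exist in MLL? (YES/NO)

Derivation trace:
[⊗]  ⊢ p1, p1, ((p1⊥ ⊗ p1⊥) ⊗ (p1 ⅋ p1⊥))
  [⊗]  ⊢ p1, p1, (p1⊥ ⊗ p1⊥)
    [Ax]  ⊢ p1, p1⊥
    [Ax]  ⊢ p1, p1⊥
  [⅋]  ⊢ (p1 ⅋ p1⊥)
    [Ax]  ⊢ p1, p1⊥

Result: YES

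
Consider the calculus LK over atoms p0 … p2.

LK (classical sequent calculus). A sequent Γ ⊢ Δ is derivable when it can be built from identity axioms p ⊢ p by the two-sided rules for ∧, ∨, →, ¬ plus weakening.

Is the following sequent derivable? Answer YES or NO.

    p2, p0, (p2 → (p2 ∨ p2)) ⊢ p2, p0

Derivation trace:
[→L] p2, p0, (p2 → (p2 ∨ p2)) ⊢ p2, p0
  [WL] p0, p2 ⊢ p0, p2
    [WR] p0 ⊢ p0, p2
      [Ax] p0 ⊢ p0
  [∨L] (p2 ∨ p2) ⊢ p2
    [Ax] p2 ⊢ p2
    [Ax] p2 ⊢ p2

Result: YES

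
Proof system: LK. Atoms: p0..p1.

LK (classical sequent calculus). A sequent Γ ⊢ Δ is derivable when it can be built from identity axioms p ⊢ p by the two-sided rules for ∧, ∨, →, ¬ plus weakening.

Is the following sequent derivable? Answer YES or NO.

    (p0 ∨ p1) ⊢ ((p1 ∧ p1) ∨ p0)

Proof tree:
[∨R] (p0 ∨ p1) ⊢ ((p1 ∧ p1) ∨ p0)
  [∨L] (p0 ∨ p1) ⊢ (p1 ∧ p1), p0
    [Ax] p0 ⊢ p0
    [∧R] p1 ⊢ (p1 ∧ p1)
      [Ax] p1 ⊢ p1
      [Ax] p1 ⊢ p1

Result: YES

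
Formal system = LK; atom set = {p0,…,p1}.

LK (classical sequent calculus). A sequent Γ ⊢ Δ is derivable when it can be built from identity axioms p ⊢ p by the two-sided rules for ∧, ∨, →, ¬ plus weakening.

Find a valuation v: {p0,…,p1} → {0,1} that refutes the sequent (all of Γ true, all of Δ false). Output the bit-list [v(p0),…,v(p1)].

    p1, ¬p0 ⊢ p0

Enumerate valuations to refute Γ ⊢ Δ:
  v=00: Γ:[p1=F, ¬p0=T] Δ:[p0=F] refutes=False
  v=01: Γ:[p1=T, ¬p0=T] Δ:[p0=F] refutes=True  ← countermodel

Result: [0, 1]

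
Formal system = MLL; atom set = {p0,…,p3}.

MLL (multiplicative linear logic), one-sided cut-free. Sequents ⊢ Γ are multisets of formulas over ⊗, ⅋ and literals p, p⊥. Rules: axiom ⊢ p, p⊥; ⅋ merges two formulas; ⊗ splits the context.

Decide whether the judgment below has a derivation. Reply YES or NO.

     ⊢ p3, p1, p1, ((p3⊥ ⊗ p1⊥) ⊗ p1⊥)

Derivation trace:
[⊗]  ⊢ p3, p1, p1, ((p3⊥ ⊗ p1⊥) ⊗ p1⊥)
  [⊗]  ⊢ p3, p1, (p3⊥ ⊗ p1⊥)
    [Ax]  ⊢ p3, p3⊥
    [Ax]  ⊢ p1, p1⊥
  [Ax]  ⊢ p1, p1⊥

Result: YES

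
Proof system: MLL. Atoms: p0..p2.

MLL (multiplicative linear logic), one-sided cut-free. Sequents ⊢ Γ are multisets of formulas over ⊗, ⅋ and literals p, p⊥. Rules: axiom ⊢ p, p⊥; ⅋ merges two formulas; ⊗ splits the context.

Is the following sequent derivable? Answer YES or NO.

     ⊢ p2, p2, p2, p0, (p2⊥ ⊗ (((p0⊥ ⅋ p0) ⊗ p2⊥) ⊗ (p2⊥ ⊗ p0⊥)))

Derivation trace:
[⊗]  ⊢ p2, p2, p2, p0, (p2⊥ ⊗ (((p0⊥ ⅋ p0) ⊗ p2⊥) ⊗ (p2⊥ ⊗ p0⊥)))
  [Ax]  ⊢ p2, p2⊥
  [⊗]  ⊢ p2, p2, p0, (((p0⊥ ⅋ p0) ⊗ p2⊥) ⊗ (p2⊥ ⊗ p0⊥))
    [⊗]  ⊢ p2, ((p0⊥ ⅋ p0) ⊗ p2⊥)
      [⅋]  ⊢ (p0⊥ ⅋ p0)
        [Ax]  ⊢ p0, p0⊥
      [Ax]  ⊢ p2, p2⊥
    [⊗]  ⊢ p2, p0, (p2⊥ ⊗ p0⊥)
      [Ax]  ⊢ p2, p2⊥
      [Ax]  ⊢ p0, p0⊥

Result: YES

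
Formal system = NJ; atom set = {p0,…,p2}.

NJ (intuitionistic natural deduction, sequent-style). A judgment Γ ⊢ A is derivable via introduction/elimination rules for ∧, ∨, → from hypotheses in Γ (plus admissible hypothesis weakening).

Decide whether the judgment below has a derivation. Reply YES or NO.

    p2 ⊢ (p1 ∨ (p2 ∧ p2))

Derivation trace:
[∨I₂] p2 ⊢ (p1 ∨ (p2 ∧ p2))
  [∧I] p2 ⊢ (p2 ∧ p2)
    [Ax] p2 ⊢ p2
    [Ax] p2 ⊢ p2

Result: YES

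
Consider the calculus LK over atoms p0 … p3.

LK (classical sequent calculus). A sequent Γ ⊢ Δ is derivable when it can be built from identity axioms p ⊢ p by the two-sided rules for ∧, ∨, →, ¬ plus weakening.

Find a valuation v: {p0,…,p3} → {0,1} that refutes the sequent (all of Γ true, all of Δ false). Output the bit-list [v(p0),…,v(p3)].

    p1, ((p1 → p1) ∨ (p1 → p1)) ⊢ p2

Search for a countermodel by truth-table:
  v=0000: Γ:[p1=F, ((p1 → p1) ∨ (p1 → p1))=T] Δ:[p2=F] refutes=False
  v=0001: Γ:[p1=F, ((p1 → p1) ∨ (p1 → p1))=T] Δ:[p2=F] refutes=False
  v=0010: Γ:[p1=F, ((p1 → p1) ∨ (p1 → p1))=T] Δ:[p2=T] refutes=False
  v=0011: Γ:[p1=F, ((p1 → p1) ∨ (p1 → p1))=T] Δ:[p2=T] refutes=False
  v=0100: Γ:[p1=T, ((p1 → p1) ∨ (p1 → p1))=T] Δ:[p2=F] refutes=True  ← countermodel

Result: [0, 1, 0, 0]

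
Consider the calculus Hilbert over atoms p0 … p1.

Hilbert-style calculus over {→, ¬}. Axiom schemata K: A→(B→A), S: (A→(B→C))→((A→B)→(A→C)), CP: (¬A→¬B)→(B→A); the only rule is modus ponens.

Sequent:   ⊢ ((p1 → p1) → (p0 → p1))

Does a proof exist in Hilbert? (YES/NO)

Truth-table refutation:
  v=00: Γ:[] Δ:[((p1 → p1) → (p0 → p1))=T] refutes=False
  v=01: Γ:[] Δ:[((p1 → p1) → (p0 → p1))=T] refutes=False
  v=10: Γ:[] Δ:[((p1 → p1) → (p0 → p1))=F] refutes=True  ← countermodel

Result: NO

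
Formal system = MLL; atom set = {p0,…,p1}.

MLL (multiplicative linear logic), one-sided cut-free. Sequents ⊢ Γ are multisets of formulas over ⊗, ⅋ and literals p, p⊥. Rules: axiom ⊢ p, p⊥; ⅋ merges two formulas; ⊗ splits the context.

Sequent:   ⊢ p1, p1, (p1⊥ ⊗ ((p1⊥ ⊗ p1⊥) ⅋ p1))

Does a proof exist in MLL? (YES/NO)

Proof tree:
[⊗]  ⊢ p1, p1, (p1⊥ ⊗ ((p1⊥ ⊗ p1⊥) ⅋ p1))
  [Ax]  ⊢ p1, p1⊥
  [⅋]  ⊢ p1, ((p1⊥ ⊗ p1⊥) ⅋ p1)
    [⊗]  ⊢ p1, p1, (p1⊥ ⊗ p1⊥)
      [Ax]  ⊢ p1, p1⊥
      [Ax]  ⊢ p1, p1⊥

Result: YES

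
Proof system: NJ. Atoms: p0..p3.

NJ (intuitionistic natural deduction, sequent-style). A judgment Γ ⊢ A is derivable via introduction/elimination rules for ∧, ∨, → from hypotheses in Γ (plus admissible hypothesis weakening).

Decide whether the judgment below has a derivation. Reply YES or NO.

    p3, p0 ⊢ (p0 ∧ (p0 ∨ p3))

Derivation (root first):
[∧I] p3, p0 ⊢ (p0 ∧ (p0 ∨ p3))
  [Ax] p0 ⊢ p0
  [∨I₂] p3 ⊢ (p0 ∨ p3)
    [Ax] p3 ⊢ p3

Result: YES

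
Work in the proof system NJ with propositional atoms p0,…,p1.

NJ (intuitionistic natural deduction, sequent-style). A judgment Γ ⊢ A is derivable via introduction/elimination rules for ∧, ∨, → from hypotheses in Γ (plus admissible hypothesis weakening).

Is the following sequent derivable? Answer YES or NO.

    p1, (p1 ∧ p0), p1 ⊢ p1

Derivation (root first):
[Wk] p1, (p1 ∧ p0), p1 ⊢ p1
  [Wk] p1, (p1 ∧ p0) ⊢ p1
    [Ax] p1 ⊢ p1

Result: YES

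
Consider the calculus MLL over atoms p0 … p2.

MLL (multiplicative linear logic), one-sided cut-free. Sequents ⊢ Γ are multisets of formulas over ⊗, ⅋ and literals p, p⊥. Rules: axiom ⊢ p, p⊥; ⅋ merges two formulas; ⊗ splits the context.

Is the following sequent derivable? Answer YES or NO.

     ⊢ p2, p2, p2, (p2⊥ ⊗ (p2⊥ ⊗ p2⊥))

Derivation trace:
[⊗]  ⊢ p2, p2, p2, (p2⊥ ⊗ (p2⊥ ⊗ p2⊥))
  [Ax]  ⊢ p2, p2⊥
  [⊗]  ⊢ p2, p2, (p2⊥ ⊗ p2⊥)
    [Ax]  ⊢ p2, p2⊥
    [Ax]  ⊢ p2, p2⊥

Result: YES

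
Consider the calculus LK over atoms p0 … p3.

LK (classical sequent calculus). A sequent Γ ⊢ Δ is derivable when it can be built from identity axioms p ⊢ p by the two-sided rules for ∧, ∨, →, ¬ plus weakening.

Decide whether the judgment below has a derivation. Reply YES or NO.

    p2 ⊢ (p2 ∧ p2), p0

Derivation trace:
[WR] p2 ⊢ (p2 ∧ p2), p0
  [∧R] p2 ⊢ (p2 ∧ p2)
    [WL] p2, p2 ⊢ p2
      [Ax] p2 ⊢ p2
    [Ax] p2 ⊢ p2

Result: YES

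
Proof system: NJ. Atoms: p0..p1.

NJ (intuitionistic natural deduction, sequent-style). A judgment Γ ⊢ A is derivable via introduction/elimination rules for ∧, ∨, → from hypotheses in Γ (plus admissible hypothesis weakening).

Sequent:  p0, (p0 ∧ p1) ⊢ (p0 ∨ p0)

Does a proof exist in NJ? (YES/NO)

Derivation trace:
[∨I₁] p0, (p0 ∧ p1) ⊢ (p0 ∨ p0)
  [Wk] p0, (p0 ∧ p1) ⊢ p0
    [Ax] p0 ⊢ p0

Result: YES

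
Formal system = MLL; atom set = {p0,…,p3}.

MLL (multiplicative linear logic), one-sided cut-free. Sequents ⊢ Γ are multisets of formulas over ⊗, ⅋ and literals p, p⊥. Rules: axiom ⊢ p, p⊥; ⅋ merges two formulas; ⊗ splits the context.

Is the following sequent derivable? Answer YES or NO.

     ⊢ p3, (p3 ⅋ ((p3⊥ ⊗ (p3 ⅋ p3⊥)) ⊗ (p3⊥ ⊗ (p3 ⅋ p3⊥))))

Proof tree:
[⅋]  ⊢ p3, (p3 ⅋ ((p3⊥ ⊗ (p3 ⅋ p3⊥)) ⊗ (p3⊥ ⊗ (p3 ⅋ p3⊥))))
  [⊗]  ⊢ p3, p3, ((p3⊥ ⊗ (p3 ⅋ p3⊥)) ⊗ (p3⊥ ⊗ (p3 ⅋ p3⊥)))
    [⊗]  ⊢ p3, (p3⊥ ⊗ (p3 ⅋ p3⊥))
      [Ax]  ⊢ p3, p3⊥
      [⅋]  ⊢ (p3 ⅋ p3⊥)
        [Ax]  ⊢ p3, p3⊥
    [⊗]  ⊢ p3, (p3⊥ ⊗ (p3 ⅋ p3⊥))
      [Ax]  ⊢ p3, p3⊥
      [⅋]  ⊢ (p3 ⅋ p3⊥)
        [Ax]  ⊢ p3, p3⊥

Result: YES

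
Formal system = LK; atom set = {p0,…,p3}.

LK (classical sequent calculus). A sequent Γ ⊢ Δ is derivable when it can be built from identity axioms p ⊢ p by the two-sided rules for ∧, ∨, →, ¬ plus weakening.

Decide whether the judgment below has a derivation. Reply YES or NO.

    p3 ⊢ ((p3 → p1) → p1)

Derivation (root first):
[→R] p3 ⊢ ((p3 → p1) → p1)
  [→L] p3, (p3 → p1) ⊢ p1
    [Ax] p3 ⊢ p3
    [Ax] p1 ⊢ p1

Result: YES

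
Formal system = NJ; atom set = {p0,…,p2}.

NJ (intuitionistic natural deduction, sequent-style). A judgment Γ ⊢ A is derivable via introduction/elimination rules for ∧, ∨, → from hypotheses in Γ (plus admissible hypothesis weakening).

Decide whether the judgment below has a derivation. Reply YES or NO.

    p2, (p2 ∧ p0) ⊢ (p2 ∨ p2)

Derivation trace:
[Wk] p2, (p2 ∧ p0) ⊢ (p2 ∨ p2)
  [∨I₂] p2 ⊢ (p2 ∨ p2)
    [Ax] p2 ⊢ p2

Result: YES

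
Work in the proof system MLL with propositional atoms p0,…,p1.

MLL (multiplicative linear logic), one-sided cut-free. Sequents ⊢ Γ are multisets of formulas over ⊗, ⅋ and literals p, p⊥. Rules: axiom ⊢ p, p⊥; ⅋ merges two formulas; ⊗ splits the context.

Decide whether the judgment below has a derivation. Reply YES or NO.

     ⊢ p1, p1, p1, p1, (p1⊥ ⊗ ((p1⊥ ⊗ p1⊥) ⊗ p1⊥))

Derivation trace:
[⊗]  ⊢ p1, p1, p1, p1, (p1⊥ ⊗ ((p1⊥ ⊗ p1⊥) ⊗ p1⊥))
  [Ax]  ⊢ p1, p1⊥
  [⊗]  ⊢ p1, p1, p1, ((p1⊥ ⊗ p1⊥) ⊗ p1⊥)
    [⊗]  ⊢ p1, p1, (p1⊥ ⊗ p1⊥)
      [Ax]  ⊢ p1, p1⊥
      [Ax]  ⊢ p1, p1⊥
    [Ax]  ⊢ p1, p1⊥

Result: YES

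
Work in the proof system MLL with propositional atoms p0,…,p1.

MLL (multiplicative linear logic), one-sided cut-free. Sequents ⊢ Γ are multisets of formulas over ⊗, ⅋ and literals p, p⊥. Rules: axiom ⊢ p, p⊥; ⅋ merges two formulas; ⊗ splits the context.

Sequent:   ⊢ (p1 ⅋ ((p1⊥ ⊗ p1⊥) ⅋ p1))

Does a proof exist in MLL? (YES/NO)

Derivation (root first):
[⅋]  ⊢ (p1 ⅋ ((p1⊥ ⊗ p1⊥) ⅋ p1))
  [⅋]  ⊢ p1, ((p1⊥ ⊗ p1⊥) ⅋ p1)
    [⊗]  ⊢ p1, p1, (p1⊥ ⊗ p1⊥)
      [Ax]  ⊢ p1, p1⊥
      [Ax]  ⊢ p1, p1⊥

Result: YES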